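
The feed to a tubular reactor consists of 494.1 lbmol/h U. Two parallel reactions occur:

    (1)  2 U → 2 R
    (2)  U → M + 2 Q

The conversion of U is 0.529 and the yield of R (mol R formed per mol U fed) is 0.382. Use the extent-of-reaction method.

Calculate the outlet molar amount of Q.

Yield of R: 2ξ₁ / 494.1 = 0.382 → ξ₁ = 94.37 lbmol/h.
Conversion of U: 2ξ₁ + 1ξ₂ = 0.529 × 494.1 = 261.4 → ξ₂ = 72.63 lbmol/h.
Outlet amounts (n = n₀ + Σ ν·ξ):
  U: 494.1 − 2(94.37) − 1(72.63) = 232.7
  R: 0 + 2(94.37) = 188.7
  M: 0 + 1(72.63) = 72.63
  Q: 0 + 2(72.63) = 145.3

145 lbmol/h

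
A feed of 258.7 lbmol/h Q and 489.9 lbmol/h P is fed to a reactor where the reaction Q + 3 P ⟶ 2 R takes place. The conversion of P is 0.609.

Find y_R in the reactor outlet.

0.362

P reacted = 0.609 × 489.9 = 298.3 lbmol/h; ν_P = −3, so ξ = 298.3/3 = 99.45 lbmol/h.
Outlet amounts (n = n₀ + ν ξ):
  Q: 258.7 − 1(99.45) = 159.3
  P: 489.9 − 3(99.45) = 191.6
  R: 0 + 2(99.45) = 198.9
Total out = 549.7 lbmol/h; y_R = 198.9 / 549.7 = 0.3618.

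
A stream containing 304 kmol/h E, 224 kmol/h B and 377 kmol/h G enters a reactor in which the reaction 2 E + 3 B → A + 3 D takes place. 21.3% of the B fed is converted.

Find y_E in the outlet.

0.306

B reacted = 0.213 × 224 = 47.71 kmol/h; ν_B = −3, so ξ = 47.71/3 = 15.9 kmol/h.
Outlet amounts (n = n₀ + ν ξ):
  E: 304 − 2(15.9) = 272.2
  B: 224 − 3(15.9) = 176.3
  A: 0 + 1(15.9) = 15.9
  D: 0 + 3(15.9) = 47.71
  G: 377 (inert)
Total out = 889.1 kmol/h; y_E = 272.2 / 889.1 = 0.3061.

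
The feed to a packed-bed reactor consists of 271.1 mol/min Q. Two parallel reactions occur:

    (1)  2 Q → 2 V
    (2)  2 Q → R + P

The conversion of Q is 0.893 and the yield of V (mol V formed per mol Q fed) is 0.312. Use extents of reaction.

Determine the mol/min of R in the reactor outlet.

78.8 mol/min

Yield of V: 2ξ₁ / 271.1 = 0.312 → ξ₁ = 42.29 mol/min.
Conversion of Q: 2ξ₁ + 2ξ₂ = 0.893 × 271.1 = 242.1 → ξ₂ = 78.75 mol/min.
Outlet amounts (n = n₀ + Σ ν·ξ):
  Q: 271.1 − 2(42.29) − 2(78.75) = 29.01
  V: 0 + 2(42.29) = 84.58
  R: 0 + 1(78.75) = 78.75
  P: 0 + 1(78.75) = 78.75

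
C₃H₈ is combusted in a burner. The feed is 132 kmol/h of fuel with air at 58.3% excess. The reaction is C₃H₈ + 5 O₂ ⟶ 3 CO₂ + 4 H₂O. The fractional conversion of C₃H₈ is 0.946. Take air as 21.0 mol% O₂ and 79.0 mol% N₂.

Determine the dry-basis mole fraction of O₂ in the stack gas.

0.0888

Stoichiometric O₂ = 5 × 132 = 660 kmol/h; O₂ fed = 660 × 1.583 = 1045 kmol/h.
N₂ fed = 1045 × 79/21 = 3930 kmol/h.
Fuel reacted = 0.946 × 132 → ξ = 124.9 kmol/h.
Outlet (n = n₀ + ν ξ):
  C₃H₈: 132 − 1(124.9) = 7.128
  O₂: 1045 − 5(124.9) = 420.4
  N₂: 3930 (inert)
  CO₂: 0 + 3(124.9) = 374.6
  H₂O: 0 + 4(124.9) = 499.5
Dry total = 4733 kmol/h; y_O₂ (dry) = 420.4 / 4733 = 0.08884.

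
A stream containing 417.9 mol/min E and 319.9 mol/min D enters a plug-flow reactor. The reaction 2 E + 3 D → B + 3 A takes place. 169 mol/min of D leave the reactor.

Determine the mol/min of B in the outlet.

For D: n = n₀ − 3ξ → 169 = 319.9 − 3ξ, giving ξ = 50.3 mol/min.
Outlet amounts (n = n₀ + ν ξ):
  E: 417.9 − 2(50.3) = 317.3
  D: 319.9 − 3(50.3) = 169
  B: 0 + 1(50.3) = 50.3
  A: 0 + 3(50.3) = 150.9

50.3 mol/min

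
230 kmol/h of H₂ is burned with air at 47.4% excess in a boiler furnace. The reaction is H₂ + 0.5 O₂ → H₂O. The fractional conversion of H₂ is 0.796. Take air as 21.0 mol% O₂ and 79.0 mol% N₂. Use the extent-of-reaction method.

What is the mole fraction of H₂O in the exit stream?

0.194

Stoichiometric O₂ = 0.5 × 230 = 115 kmol/h; O₂ fed = 115 × 1.474 = 169.5 kmol/h.
N₂ fed = 169.5 × 79/21 = 637.7 kmol/h.
Fuel reacted = 0.796 × 230 → ξ = 183.1 kmol/h.
Outlet (n = n₀ + ν ξ):
  H₂: 230 − 1(183.1) = 46.92
  O₂: 169.5 − 0.5(183.1) = 77.97
  N₂: 637.7 (inert)
  H₂O: 0 + 1(183.1) = 183.1
Total out = 945.7 kmol/h; y_H₂O = 183.1 / 945.7 = 0.1936.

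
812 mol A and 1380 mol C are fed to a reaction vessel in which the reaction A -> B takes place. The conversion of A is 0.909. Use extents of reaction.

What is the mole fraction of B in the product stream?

0.337

A reacted = 0.909 × 812 = 738.1 mol; ν_A = −1, so ξ = 738.1/1 = 738.1 mol.
Outlet amounts (n = n₀ + ν ξ):
  A: 812 − 1(738.1) = 73.89
  B: 0 + 1(738.1) = 738.1
  C: 1380 (inert)
Total out = 2192 mol; y_B = 738.1 / 2192 = 0.3367.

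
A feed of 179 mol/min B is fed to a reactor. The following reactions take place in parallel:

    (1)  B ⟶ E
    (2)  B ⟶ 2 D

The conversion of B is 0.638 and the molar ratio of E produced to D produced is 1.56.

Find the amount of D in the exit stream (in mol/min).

Conversion of B: B consumed = 0.638 × 179 = 114.2 mol/min = 1ξ₁ + 1ξ₂.
Selectivity: 1ξ₁ / (2ξ₂) = 1.56 → ξ₁ = 3.12 ξ₂.
Substitute: (1·3.12 + 1) ξ₂ = 114.2 → ξ₂ = 27.72 mol/min, ξ₁ = 86.48 mol/min.
Outlet amounts (n = n₀ + Σ ν·ξ):
  B: 179 − 1(86.48) − 1(27.72) = 64.8
  E: 0 + 1(86.48) = 86.48
  D: 0 + 2(27.72) = 55.44

55.4 mol/min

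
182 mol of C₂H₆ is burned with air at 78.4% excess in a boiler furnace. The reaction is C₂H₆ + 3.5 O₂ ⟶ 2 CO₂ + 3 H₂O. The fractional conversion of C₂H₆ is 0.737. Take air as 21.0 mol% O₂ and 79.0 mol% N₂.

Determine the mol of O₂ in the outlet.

Stoichiometric O₂ = 3.5 × 182 = 637 mol; O₂ fed = 637 × 1.784 = 1136 mol.
N₂ fed = 1136 × 79/21 = 4275 mol.
Fuel reacted = 0.737 × 182 → ξ = 134.1 mol.
Outlet (n = n₀ + ν ξ):
  C₂H₆: 182 − 1(134.1) = 47.87
  O₂: 1136 − 3.5(134.1) = 666.9
  N₂: 4275 (inert)
  CO₂: 0 + 2(134.1) = 268.3
  H₂O: 0 + 3(134.1) = 402.4

667 mol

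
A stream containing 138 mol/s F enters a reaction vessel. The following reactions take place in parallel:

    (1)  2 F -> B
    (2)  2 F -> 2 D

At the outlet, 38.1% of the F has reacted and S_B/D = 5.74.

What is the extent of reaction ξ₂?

Conversion of F: F consumed = 0.381 × 138 = 52.58 mol/s = 2ξ₁ + 2ξ₂.
Selectivity: 1ξ₁ / (2ξ₂) = 5.74 → ξ₁ = 11.48 ξ₂.
Substitute: (2·11.48 + 2) ξ₂ = 52.58 → ξ₂ = 2.106 mol/s, ξ₁ = 24.18 mol/s.
Outlet amounts (n = n₀ + Σ ν·ξ):
  F: 138 − 2(24.18) − 2(2.106) = 85.42
  B: 0 + 1(24.18) = 24.18
  D: 0 + 2(2.106) = 4.213

ξ₂ = 2.11 mol/s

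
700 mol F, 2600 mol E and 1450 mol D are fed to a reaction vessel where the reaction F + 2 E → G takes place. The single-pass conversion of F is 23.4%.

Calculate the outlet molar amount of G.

F reacted = 0.234 × 700 = 163.8 mol; ν_F = −1, so ξ = 163.8/1 = 163.8 mol.
Outlet amounts (n = n₀ + ν ξ):
  F: 700 − 1(163.8) = 536.2
  E: 2600 − 2(163.8) = 2272
  G: 0 + 1(163.8) = 163.8
  D: 1450 (inert)

164 mol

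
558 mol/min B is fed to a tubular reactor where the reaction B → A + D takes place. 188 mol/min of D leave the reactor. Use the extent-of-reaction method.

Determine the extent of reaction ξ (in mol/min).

ξ = 188 mol/min

For D: n = n₀ + 1ξ → 188 = 0 + 1ξ, giving ξ = 188 mol/min.
Outlet amounts (n = n₀ + ν ξ):
  B: 558 − 1(188) = 370
  A: 0 + 1(188) = 188
  D: 0 + 1(188) = 188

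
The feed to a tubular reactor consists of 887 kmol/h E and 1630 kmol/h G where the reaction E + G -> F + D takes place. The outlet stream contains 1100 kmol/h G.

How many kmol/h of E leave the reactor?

357 kmol/h

For G: n = n₀ − 1ξ → 1100 = 1630 − 1ξ, giving ξ = 530 kmol/h.
Outlet amounts (n = n₀ + ν ξ):
  E: 887 − 1(530) = 357
  G: 1630 − 1(530) = 1100
  F: 0 + 1(530) = 530
  D: 0 + 1(530) = 530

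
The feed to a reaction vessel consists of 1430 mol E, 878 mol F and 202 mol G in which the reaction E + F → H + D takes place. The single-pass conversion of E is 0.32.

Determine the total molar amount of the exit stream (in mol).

2510 mol

E reacted = 0.32 × 1430 = 457.6 mol; ν_E = −1, so ξ = 457.6/1 = 457.6 mol.
Outlet amounts (n = n₀ + ν ξ):
  E: 1430 − 1(457.6) = 972.4
  F: 878 − 1(457.6) = 420.4
  H: 0 + 1(457.6) = 457.6
  D: 0 + 1(457.6) = 457.6
  G: 202 (inert)
Total out = 972.4 + 420.4 + 457.6 + 457.6 + 202 = 2510 mol.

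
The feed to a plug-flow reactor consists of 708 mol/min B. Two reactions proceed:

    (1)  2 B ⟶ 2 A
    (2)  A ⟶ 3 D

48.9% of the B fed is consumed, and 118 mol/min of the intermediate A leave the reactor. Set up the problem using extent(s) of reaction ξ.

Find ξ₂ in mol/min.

ξ₂ = 228 mol/min

Conversion of B: B consumed = 2ξ₁ = 0.489 × 708 → ξ₁ = 173.1 mol/min.
A balance: n_A = 0 + 2ξ₁ − 1ξ₂ = 118 → ξ₂ = (2·173.1 − 118)/1 = 228.2 mol/min.
Outlet amounts (n = n₀ + Σ ν·ξ):
  B: 708 − 2(173.1) = 361.8
  A: 0 + 2(173.1) − 1(228.2) = 118
  D: 0 + 3(228.2) = 684.6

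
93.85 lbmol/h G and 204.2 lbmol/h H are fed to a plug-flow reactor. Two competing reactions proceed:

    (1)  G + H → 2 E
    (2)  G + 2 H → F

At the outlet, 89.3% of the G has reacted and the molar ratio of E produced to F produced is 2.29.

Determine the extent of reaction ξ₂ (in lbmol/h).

Conversion of G: G consumed = 0.893 × 93.85 = 83.81 lbmol/h = 1ξ₁ + 1ξ₂.
Selectivity: 2ξ₁ / (1ξ₂) = 2.29 → ξ₁ = 1.145 ξ₂.
Substitute: (1·1.145 + 1) ξ₂ = 83.81 → ξ₂ = 39.07 lbmol/h, ξ₁ = 44.74 lbmol/h.
Outlet amounts (n = n₀ + Σ ν·ξ):
  G: 93.85 − 1(44.74) − 1(39.07) = 10.04
  H: 204.2 − 1(44.74) − 2(39.07) = 81.32
  E: 0 + 2(44.74) = 89.47
  F: 0 + 1(39.07) = 39.07

ξ₂ = 39.1 lbmol/h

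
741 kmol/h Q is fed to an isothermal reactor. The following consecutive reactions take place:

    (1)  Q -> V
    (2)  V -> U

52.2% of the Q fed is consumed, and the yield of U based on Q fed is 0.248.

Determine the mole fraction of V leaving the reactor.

Conversion of Q: Q consumed = 1ξ₁ = 0.522 × 741 → ξ₁ = 386.8 kmol/h.
Yield of U: 1ξ₂ / 741 = 0.248 → ξ₂ = 183.8 kmol/h.
Outlet amounts (n = n₀ + Σ ν·ξ):
  Q: 741 − 1(386.8) = 354.2
  V: 0 + 1(386.8) − 1(183.8) = 203
  U: 0 + 1(183.8) = 183.8
Total out = 741 kmol/h; y_V = 203 / 741 = 0.274.

0.274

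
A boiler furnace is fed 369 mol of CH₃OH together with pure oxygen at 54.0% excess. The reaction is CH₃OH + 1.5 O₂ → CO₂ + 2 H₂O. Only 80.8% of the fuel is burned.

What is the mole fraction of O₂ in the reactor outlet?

Stoichiometric O₂ = 1.5 × 369 = 553.5 mol; O₂ fed = 553.5 × 1.540 = 852.4 mol.
Fuel reacted = 0.808 × 369 → ξ = 298.2 mol.
Outlet (n = n₀ + ν ξ):
  CH₃OH: 369 − 1(298.2) = 70.85
  O₂: 852.4 − 1.5(298.2) = 405.2
  CO₂: 0 + 1(298.2) = 298.2
  H₂O: 0 + 2(298.2) = 596.3
Total out = 1370 mol; y_O₂ = 405.2 / 1370 = 0.2956.

0.296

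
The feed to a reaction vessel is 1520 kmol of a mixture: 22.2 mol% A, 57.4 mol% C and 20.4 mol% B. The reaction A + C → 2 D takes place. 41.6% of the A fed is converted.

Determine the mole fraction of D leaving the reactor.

A reacted = 0.416 × 337.4 = 140.4 kmol; ν_A = −1, so ξ = 140.4/1 = 140.4 kmol.
Outlet amounts (n = n₀ + ν ξ):
  A: 337.4 − 1(140.4) = 197.1
  C: 872.5 − 1(140.4) = 732.1
  D: 0 + 2(140.4) = 280.8
  B: 310.1 (inert)
Total out = 1520 kmol; y_D = 280.8 / 1520 = 0.1847.

0.185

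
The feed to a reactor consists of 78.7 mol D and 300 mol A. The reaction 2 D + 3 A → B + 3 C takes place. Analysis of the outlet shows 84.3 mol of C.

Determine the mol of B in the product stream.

28.1 mol

For C: n = n₀ + 3ξ → 84.3 = 0 + 3ξ, giving ξ = 28.1 mol.
Outlet amounts (n = n₀ + ν ξ):
  D: 78.7 − 2(28.1) = 22.5
  A: 300 − 3(28.1) = 215.7
  B: 0 + 1(28.1) = 28.1
  C: 0 + 3(28.1) = 84.3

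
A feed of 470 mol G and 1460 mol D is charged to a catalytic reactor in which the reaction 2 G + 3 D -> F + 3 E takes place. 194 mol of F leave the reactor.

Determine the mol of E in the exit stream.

582 mol

For F: n = n₀ + 1ξ → 194 = 0 + 1ξ, giving ξ = 194 mol.
Outlet amounts (n = n₀ + ν ξ):
  G: 470 − 2(194) = 82
  D: 1460 − 3(194) = 878
  F: 0 + 1(194) = 194
  E: 0 + 3(194) = 582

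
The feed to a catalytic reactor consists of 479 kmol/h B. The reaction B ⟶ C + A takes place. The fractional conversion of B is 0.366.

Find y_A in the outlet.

0.268

B reacted = 0.366 × 479 = 175.3 kmol/h; ν_B = −1, so ξ = 175.3/1 = 175.3 kmol/h.
Outlet amounts (n = n₀ + ν ξ):
  B: 479 − 1(175.3) = 303.7
  C: 0 + 1(175.3) = 175.3
  A: 0 + 1(175.3) = 175.3
Total out = 654.3 kmol/h; y_A = 175.3 / 654.3 = 0.2679.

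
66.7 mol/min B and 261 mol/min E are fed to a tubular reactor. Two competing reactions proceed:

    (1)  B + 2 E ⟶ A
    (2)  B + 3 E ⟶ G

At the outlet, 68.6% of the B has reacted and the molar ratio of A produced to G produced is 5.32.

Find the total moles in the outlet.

Conversion of B: B consumed = 0.686 × 66.7 = 45.76 mol/min = 1ξ₁ + 1ξ₂.
Selectivity: 1ξ₁ / (1ξ₂) = 5.32 → ξ₁ = 5.32 ξ₂.
Substitute: (1·5.32 + 1) ξ₂ = 45.76 → ξ₂ = 7.24 mol/min, ξ₁ = 38.52 mol/min.
Outlet amounts (n = n₀ + Σ ν·ξ):
  B: 66.7 − 1(38.52) − 1(7.24) = 20.94
  E: 261 − 2(38.52) − 3(7.24) = 162.2
  A: 0 + 1(38.52) = 38.52
  G: 0 + 1(7.24) = 7.24
Total out = 20.94 + 162.2 + 38.52 + 7.24 = 228.9 mol/min.

229 mol/min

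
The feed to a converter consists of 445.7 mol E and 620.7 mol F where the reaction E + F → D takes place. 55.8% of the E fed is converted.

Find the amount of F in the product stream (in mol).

372 mol

E reacted = 0.558 × 445.7 = 248.7 mol; ν_E = −1, so ξ = 248.7/1 = 248.7 mol.
Outlet amounts (n = n₀ + ν ξ):
  E: 445.7 − 1(248.7) = 197
  F: 620.7 − 1(248.7) = 372
  D: 0 + 1(248.7) = 248.7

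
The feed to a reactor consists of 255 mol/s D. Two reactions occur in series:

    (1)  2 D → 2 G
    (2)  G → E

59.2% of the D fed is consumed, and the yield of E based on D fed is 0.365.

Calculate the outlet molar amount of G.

Conversion of D: D consumed = 2ξ₁ = 0.592 × 255 → ξ₁ = 75.48 mol/s.
Yield of E: 1ξ₂ / 255 = 0.365 → ξ₂ = 93.08 mol/s.
Outlet amounts (n = n₀ + Σ ν·ξ):
  D: 255 − 2(75.48) = 104
  G: 0 + 2(75.48) − 1(93.08) = 57.88
  E: 0 + 1(93.08) = 93.08

57.9 mol/s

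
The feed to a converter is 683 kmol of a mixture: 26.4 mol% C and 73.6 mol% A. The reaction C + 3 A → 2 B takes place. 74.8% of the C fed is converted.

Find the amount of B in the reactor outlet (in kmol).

C reacted = 0.748 × 180.3 = 134.9 kmol; ν_C = −1, so ξ = 134.9/1 = 134.9 kmol.
Outlet amounts (n = n₀ + ν ξ):
  C: 180.3 − 1(134.9) = 45.44
  A: 502.7 − 3(134.9) = 98.07
  B: 0 + 2(134.9) = 269.7

270 kmol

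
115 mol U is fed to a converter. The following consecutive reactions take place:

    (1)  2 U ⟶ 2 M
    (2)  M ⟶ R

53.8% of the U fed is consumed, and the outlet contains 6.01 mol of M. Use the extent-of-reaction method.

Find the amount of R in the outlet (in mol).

Conversion of U: U consumed = 2ξ₁ = 0.538 × 115 → ξ₁ = 30.94 mol.
M balance: n_M = 0 + 2ξ₁ − 1ξ₂ = 6.01 → ξ₂ = (2·30.94 − 6.01)/1 = 55.86 mol.
Outlet amounts (n = n₀ + Σ ν·ξ):
  U: 115 − 2(30.94) = 53.13
  M: 0 + 2(30.94) − 1(55.86) = 6.01
  R: 0 + 1(55.86) = 55.86

55.9 mol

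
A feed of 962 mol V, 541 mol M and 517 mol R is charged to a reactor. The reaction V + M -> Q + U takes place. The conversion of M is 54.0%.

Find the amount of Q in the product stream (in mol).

292 mol

M reacted = 0.54 × 541 = 292.1 mol; ν_M = −1, so ξ = 292.1/1 = 292.1 mol.
Outlet amounts (n = n₀ + ν ξ):
  V: 962 − 1(292.1) = 669.9
  M: 541 − 1(292.1) = 248.9
  Q: 0 + 1(292.1) = 292.1
  U: 0 + 1(292.1) = 292.1
  R: 517 (inert)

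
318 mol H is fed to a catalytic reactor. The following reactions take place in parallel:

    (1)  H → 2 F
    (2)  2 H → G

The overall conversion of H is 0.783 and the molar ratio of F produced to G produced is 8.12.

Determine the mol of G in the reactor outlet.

Conversion of H: H consumed = 0.783 × 318 = 249 mol = 1ξ₁ + 2ξ₂.
Selectivity: 2ξ₁ / (1ξ₂) = 8.12 → ξ₁ = 4.06 ξ₂.
Substitute: (1·4.06 + 2) ξ₂ = 249 → ξ₂ = 41.09 mol, ξ₁ = 166.8 mol.
Outlet amounts (n = n₀ + Σ ν·ξ):
  H: 318 − 1(166.8) − 2(41.09) = 69.01
  F: 0 + 2(166.8) = 333.6
  G: 0 + 1(41.09) = 41.09

41.1 mol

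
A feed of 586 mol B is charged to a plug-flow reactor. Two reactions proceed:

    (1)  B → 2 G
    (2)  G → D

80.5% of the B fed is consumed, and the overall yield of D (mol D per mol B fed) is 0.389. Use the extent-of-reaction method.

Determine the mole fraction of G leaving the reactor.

0.676

Conversion of B: B consumed = 1ξ₁ = 0.805 × 586 → ξ₁ = 471.7 mol.
Yield of D: 1ξ₂ / 586 = 0.389 → ξ₂ = 228 mol.
Outlet amounts (n = n₀ + Σ ν·ξ):
  B: 586 − 1(471.7) = 114.3
  G: 0 + 2(471.7) − 1(228) = 715.5
  D: 0 + 1(228) = 228
Total out = 1058 mol; y_G = 715.5 / 1058 = 0.6765.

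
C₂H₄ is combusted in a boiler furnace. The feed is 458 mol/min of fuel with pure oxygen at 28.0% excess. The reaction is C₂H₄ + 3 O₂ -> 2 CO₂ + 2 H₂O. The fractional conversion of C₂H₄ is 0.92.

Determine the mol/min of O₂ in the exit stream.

Stoichiometric O₂ = 3 × 458 = 1374 mol/min; O₂ fed = 1374 × 1.280 = 1759 mol/min.
Fuel reacted = 0.92 × 458 → ξ = 421.4 mol/min.
Outlet (n = n₀ + ν ξ):
  C₂H₄: 458 − 1(421.4) = 36.64
  O₂: 1759 − 3(421.4) = 494.6
  CO₂: 0 + 2(421.4) = 842.7
  H₂O: 0 + 2(421.4) = 842.7

495 mol/min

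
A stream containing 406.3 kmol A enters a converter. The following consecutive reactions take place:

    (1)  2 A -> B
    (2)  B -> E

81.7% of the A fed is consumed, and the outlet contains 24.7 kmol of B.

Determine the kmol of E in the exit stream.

Conversion of A: A consumed = 2ξ₁ = 0.817 × 406.3 → ξ₁ = 166 kmol.
B balance: n_B = 0 + 1ξ₁ − 1ξ₂ = 24.7 → ξ₂ = (1·166 − 24.7)/1 = 141.3 kmol.
Outlet amounts (n = n₀ + Σ ν·ξ):
  A: 406.3 − 2(166) = 74.35
  B: 0 + 1(166) − 1(141.3) = 24.7
  E: 0 + 1(141.3) = 141.3

141 kmol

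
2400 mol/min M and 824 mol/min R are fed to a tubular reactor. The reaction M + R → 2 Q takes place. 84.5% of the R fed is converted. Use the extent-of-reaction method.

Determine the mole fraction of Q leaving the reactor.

R reacted = 0.845 × 824 = 696.3 mol/min; ν_R = −1, so ξ = 696.3/1 = 696.3 mol/min.
Outlet amounts (n = n₀ + ν ξ):
  M: 2400 − 1(696.3) = 1704
  R: 824 − 1(696.3) = 127.7
  Q: 0 + 2(696.3) = 1393
Total out = 3224 mol/min; y_Q = 1393 / 3224 = 0.4319.

0.432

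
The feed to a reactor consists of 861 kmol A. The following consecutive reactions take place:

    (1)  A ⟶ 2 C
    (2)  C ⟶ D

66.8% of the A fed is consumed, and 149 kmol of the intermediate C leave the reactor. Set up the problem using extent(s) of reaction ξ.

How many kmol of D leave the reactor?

Conversion of A: A consumed = 1ξ₁ = 0.668 × 861 → ξ₁ = 575.1 kmol.
C balance: n_C = 0 + 2ξ₁ − 1ξ₂ = 149 → ξ₂ = (2·575.1 − 149)/1 = 1001 kmol.
Outlet amounts (n = n₀ + Σ ν·ξ):
  A: 861 − 1(575.1) = 285.9
  C: 0 + 2(575.1) − 1(1001) = 149
  D: 0 + 1(1001) = 1001

1000 kmol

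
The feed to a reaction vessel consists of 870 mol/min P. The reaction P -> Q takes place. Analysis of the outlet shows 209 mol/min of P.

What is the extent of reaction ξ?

For P: n = n₀ − 1ξ → 209 = 870 − 1ξ, giving ξ = 661 mol/min.
Outlet amounts (n = n₀ + ν ξ):
  P: 870 − 1(661) = 209
  Q: 0 + 1(661) = 661

ξ = 661 mol/min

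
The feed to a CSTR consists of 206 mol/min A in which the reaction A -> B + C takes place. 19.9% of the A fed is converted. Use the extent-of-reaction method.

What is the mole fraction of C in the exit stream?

0.166

A reacted = 0.199 × 206 = 40.99 mol/min; ν_A = −1, so ξ = 40.99/1 = 40.99 mol/min.
Outlet amounts (n = n₀ + ν ξ):
  A: 206 − 1(40.99) = 165
  B: 0 + 1(40.99) = 40.99
  C: 0 + 1(40.99) = 40.99
Total out = 247 mol/min; y_C = 40.99 / 247 = 0.166.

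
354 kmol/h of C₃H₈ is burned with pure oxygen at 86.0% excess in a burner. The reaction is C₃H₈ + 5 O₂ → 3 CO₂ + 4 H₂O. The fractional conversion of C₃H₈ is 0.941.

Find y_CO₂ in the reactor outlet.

0.251

Stoichiometric O₂ = 5 × 354 = 1770 kmol/h; O₂ fed = 1770 × 1.860 = 3292 kmol/h.
Fuel reacted = 0.941 × 354 → ξ = 333.1 kmol/h.
Outlet (n = n₀ + ν ξ):
  C₃H₈: 354 − 1(333.1) = 20.89
  O₂: 3292 − 5(333.1) = 1627
  CO₂: 0 + 3(333.1) = 999.3
  H₂O: 0 + 4(333.1) = 1332
Total out = 3979 kmol/h; y_CO₂ = 999.3 / 3979 = 0.2511.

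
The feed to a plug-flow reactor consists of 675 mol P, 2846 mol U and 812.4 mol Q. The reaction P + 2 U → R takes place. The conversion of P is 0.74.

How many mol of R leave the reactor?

P reacted = 0.74 × 675 = 499.5 mol; ν_P = −1, so ξ = 499.5/1 = 499.5 mol.
Outlet amounts (n = n₀ + ν ξ):
  P: 675 − 1(499.5) = 175.5
  U: 2846 − 2(499.5) = 1847
  R: 0 + 1(499.5) = 499.5
  Q: 812.4 (inert)

500 mol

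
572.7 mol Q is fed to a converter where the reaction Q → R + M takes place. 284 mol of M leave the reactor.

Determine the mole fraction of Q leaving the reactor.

For M: n = n₀ + 1ξ → 284 = 0 + 1ξ, giving ξ = 284 mol.
Outlet amounts (n = n₀ + ν ξ):
  Q: 572.7 − 1(284) = 288.7
  R: 0 + 1(284) = 284
  M: 0 + 1(284) = 284
Total out = 856.7 mol; y_Q = 288.7 / 856.7 = 0.337.

0.337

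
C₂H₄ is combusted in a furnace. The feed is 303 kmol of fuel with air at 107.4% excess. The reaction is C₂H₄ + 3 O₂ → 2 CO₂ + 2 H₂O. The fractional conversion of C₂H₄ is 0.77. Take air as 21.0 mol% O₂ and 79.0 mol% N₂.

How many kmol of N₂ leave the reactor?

7090 kmol

Stoichiometric O₂ = 3 × 303 = 909 kmol; O₂ fed = 909 × 2.074 = 1885 kmol.
N₂ fed = 1885 × 79/21 = 7092 kmol.
Fuel reacted = 0.77 × 303 → ξ = 233.3 kmol.
Outlet (n = n₀ + ν ξ):
  C₂H₄: 303 − 1(233.3) = 69.69
  O₂: 1885 − 3(233.3) = 1185
  N₂: 7092 (inert)
  CO₂: 0 + 2(233.3) = 466.6
  H₂O: 0 + 2(233.3) = 466.6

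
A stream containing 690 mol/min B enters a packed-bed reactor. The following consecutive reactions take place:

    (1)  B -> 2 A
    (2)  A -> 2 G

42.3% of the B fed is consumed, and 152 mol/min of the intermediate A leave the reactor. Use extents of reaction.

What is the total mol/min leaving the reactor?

Conversion of B: B consumed = 1ξ₁ = 0.423 × 690 → ξ₁ = 291.9 mol/min.
A balance: n_A = 0 + 2ξ₁ − 1ξ₂ = 152 → ξ₂ = (2·291.9 − 152)/1 = 431.7 mol/min.
Outlet amounts (n = n₀ + Σ ν·ξ):
  B: 690 − 1(291.9) = 398.1
  A: 0 + 2(291.9) − 1(431.7) = 152
  G: 0 + 2(431.7) = 863.5
Total out = 398.1 + 152 + 863.5 = 1414 mol/min.

1410 mol/min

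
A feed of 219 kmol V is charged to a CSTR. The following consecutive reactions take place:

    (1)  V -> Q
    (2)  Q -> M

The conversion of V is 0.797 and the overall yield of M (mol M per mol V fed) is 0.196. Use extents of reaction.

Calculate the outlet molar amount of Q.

Conversion of V: V consumed = 1ξ₁ = 0.797 × 219 → ξ₁ = 174.5 kmol.
Yield of M: 1ξ₂ / 219 = 0.196 → ξ₂ = 42.92 kmol.
Outlet amounts (n = n₀ + Σ ν·ξ):
  V: 219 − 1(174.5) = 44.46
  Q: 0 + 1(174.5) − 1(42.92) = 131.6
  M: 0 + 1(42.92) = 42.92

132 kmol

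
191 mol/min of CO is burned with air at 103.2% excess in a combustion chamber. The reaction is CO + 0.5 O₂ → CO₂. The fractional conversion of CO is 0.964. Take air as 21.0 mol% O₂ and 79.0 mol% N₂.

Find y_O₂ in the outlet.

0.0997

Stoichiometric O₂ = 0.5 × 191 = 95.5 mol/min; O₂ fed = 95.5 × 2.032 = 194.1 mol/min.
N₂ fed = 194.1 × 79/21 = 730 mol/min.
Fuel reacted = 0.964 × 191 → ξ = 184.1 mol/min.
Outlet (n = n₀ + ν ξ):
  CO: 191 − 1(184.1) = 6.876
  O₂: 194.1 − 0.5(184.1) = 102
  N₂: 730 (inert)
  CO₂: 0 + 1(184.1) = 184.1
Total out = 1023 mol/min; y_O₂ = 102 / 1023 = 0.0997.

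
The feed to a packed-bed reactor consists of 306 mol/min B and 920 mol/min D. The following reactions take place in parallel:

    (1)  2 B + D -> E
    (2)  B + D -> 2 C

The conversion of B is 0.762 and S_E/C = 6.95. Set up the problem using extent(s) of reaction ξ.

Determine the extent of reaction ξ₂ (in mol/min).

ξ₂ = 8.1 mol/min

Conversion of B: B consumed = 0.762 × 306 = 233.2 mol/min = 2ξ₁ + 1ξ₂.
Selectivity: 1ξ₁ / (2ξ₂) = 6.95 → ξ₁ = 13.9 ξ₂.
Substitute: (2·13.9 + 1) ξ₂ = 233.2 → ξ₂ = 8.096 mol/min, ξ₁ = 112.5 mol/min.
Outlet amounts (n = n₀ + Σ ν·ξ):
  B: 306 − 2(112.5) − 1(8.096) = 72.83
  D: 920 − 1(112.5) − 1(8.096) = 799.4
  E: 0 + 1(112.5) = 112.5
  C: 0 + 2(8.096) = 16.19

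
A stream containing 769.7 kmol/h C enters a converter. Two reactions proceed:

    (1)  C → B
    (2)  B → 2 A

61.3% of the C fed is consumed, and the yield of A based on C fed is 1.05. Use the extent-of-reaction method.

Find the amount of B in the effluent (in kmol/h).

Conversion of C: C consumed = 1ξ₁ = 0.613 × 769.7 → ξ₁ = 471.8 kmol/h.
Yield of A: 2ξ₂ / 769.7 = 1.05 → ξ₂ = 404.1 kmol/h.
Outlet amounts (n = n₀ + Σ ν·ξ):
  C: 769.7 − 1(471.8) = 297.9
  B: 0 + 1(471.8) − 1(404.1) = 67.73
  A: 0 + 2(404.1) = 808.2

67.7 kmol/h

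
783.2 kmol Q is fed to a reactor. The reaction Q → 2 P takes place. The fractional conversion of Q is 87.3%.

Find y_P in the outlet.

0.932

Q reacted = 0.873 × 783.2 = 683.7 kmol; ν_Q = −1, so ξ = 683.7/1 = 683.7 kmol.
Outlet amounts (n = n₀ + ν ξ):
  Q: 783.2 − 1(683.7) = 99.47
  P: 0 + 2(683.7) = 1367
Total out = 1467 kmol; y_P = 1367 / 1467 = 0.9322.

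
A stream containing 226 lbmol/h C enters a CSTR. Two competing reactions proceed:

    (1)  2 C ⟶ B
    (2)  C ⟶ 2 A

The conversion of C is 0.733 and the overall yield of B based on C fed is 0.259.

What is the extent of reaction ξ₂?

ξ₂ = 48.6 lbmol/h

Yield of B: 1ξ₁ / 226 = 0.259 → ξ₁ = 58.53 lbmol/h.
Conversion of C: 2ξ₁ + 1ξ₂ = 0.733 × 226 = 165.7 → ξ₂ = 48.59 lbmol/h.
Outlet amounts (n = n₀ + Σ ν·ξ):
  C: 226 − 2(58.53) − 1(48.59) = 60.34
  B: 0 + 1(58.53) = 58.53
  A: 0 + 2(48.59) = 97.18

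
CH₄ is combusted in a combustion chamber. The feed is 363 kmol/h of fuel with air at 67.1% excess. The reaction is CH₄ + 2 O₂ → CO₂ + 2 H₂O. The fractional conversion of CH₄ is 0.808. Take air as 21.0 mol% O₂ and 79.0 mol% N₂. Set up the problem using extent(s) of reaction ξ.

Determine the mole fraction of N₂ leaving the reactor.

0.743

Stoichiometric O₂ = 2 × 363 = 726 kmol/h; O₂ fed = 726 × 1.671 = 1213 kmol/h.
N₂ fed = 1213 × 79/21 = 4564 kmol/h.
Fuel reacted = 0.808 × 363 → ξ = 293.3 kmol/h.
Outlet (n = n₀ + ν ξ):
  CH₄: 363 − 1(293.3) = 69.7
  O₂: 1213 − 2(293.3) = 626.5
  N₂: 4564 (inert)
  CO₂: 0 + 1(293.3) = 293.3
  H₂O: 0 + 2(293.3) = 586.6
Total out = 6140 kmol/h; y_N₂ = 4564 / 6140 = 0.7433.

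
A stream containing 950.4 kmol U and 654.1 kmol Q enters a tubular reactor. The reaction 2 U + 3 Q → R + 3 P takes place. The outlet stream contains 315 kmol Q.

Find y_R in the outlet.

For Q: n = n₀ − 3ξ → 315 = 654.1 − 3ξ, giving ξ = 113 kmol.
Outlet amounts (n = n₀ + ν ξ):
  U: 950.4 − 2(113) = 724.3
  Q: 654.1 − 3(113) = 315
  R: 0 + 1(113) = 113
  P: 0 + 3(113) = 339.1
Total out = 1491 kmol; y_R = 113 / 1491 = 0.07579.

0.0758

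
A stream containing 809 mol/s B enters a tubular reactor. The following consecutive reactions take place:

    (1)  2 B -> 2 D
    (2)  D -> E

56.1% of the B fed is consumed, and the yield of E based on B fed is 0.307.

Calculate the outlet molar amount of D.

205 mol/s

Conversion of B: B consumed = 2ξ₁ = 0.561 × 809 → ξ₁ = 226.9 mol/s.
Yield of E: 1ξ₂ / 809 = 0.307 → ξ₂ = 248.4 mol/s.
Outlet amounts (n = n₀ + Σ ν·ξ):
  B: 809 − 2(226.9) = 355.2
  D: 0 + 2(226.9) − 1(248.4) = 205.5
  E: 0 + 1(248.4) = 248.4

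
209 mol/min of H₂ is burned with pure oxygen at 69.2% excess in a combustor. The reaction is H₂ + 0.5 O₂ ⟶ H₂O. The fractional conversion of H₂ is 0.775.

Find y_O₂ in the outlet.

0.314

Stoichiometric O₂ = 0.5 × 209 = 104.5 mol/min; O₂ fed = 104.5 × 1.692 = 176.8 mol/min.
Fuel reacted = 0.775 × 209 → ξ = 162 mol/min.
Outlet (n = n₀ + ν ξ):
  H₂: 209 − 1(162) = 47.03
  O₂: 176.8 − 0.5(162) = 95.83
  H₂O: 0 + 1(162) = 162
Total out = 304.8 mol/min; y_O₂ = 95.83 / 304.8 = 0.3144.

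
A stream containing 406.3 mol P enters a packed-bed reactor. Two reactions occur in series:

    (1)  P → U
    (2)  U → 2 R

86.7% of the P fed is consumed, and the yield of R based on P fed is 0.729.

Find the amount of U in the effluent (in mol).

204 mol

Conversion of P: P consumed = 1ξ₁ = 0.867 × 406.3 → ξ₁ = 352.3 mol.
Yield of R: 2ξ₂ / 406.3 = 0.729 → ξ₂ = 148.1 mol.
Outlet amounts (n = n₀ + Σ ν·ξ):
  P: 406.3 − 1(352.3) = 54.04
  U: 0 + 1(352.3) − 1(148.1) = 204.2
  R: 0 + 2(148.1) = 296.2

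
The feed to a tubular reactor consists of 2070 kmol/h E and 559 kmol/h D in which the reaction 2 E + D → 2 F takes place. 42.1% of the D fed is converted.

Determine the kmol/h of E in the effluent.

1600 kmol/h

D reacted = 0.421 × 559 = 235.3 kmol/h; ν_D = −1, so ξ = 235.3/1 = 235.3 kmol/h.
Outlet amounts (n = n₀ + ν ξ):
  E: 2070 − 2(235.3) = 1599
  D: 559 − 1(235.3) = 323.7
  F: 0 + 2(235.3) = 470.7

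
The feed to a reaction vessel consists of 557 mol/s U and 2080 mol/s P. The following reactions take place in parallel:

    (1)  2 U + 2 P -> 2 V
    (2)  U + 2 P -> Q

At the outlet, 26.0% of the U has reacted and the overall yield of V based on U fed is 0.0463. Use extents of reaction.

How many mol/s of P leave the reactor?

Yield of V: 2ξ₁ / 557 = 0.0463 → ξ₁ = 12.89 mol/s.
Conversion of U: 2ξ₁ + 1ξ₂ = 0.26 × 557 = 144.8 → ξ₂ = 119 mol/s.
Outlet amounts (n = n₀ + Σ ν·ξ):
  U: 557 − 2(12.89) − 1(119) = 412.2
  P: 2080 − 2(12.89) − 2(119) = 1816
  V: 0 + 2(12.89) = 25.79
  Q: 0 + 1(119) = 119

1820 mol/s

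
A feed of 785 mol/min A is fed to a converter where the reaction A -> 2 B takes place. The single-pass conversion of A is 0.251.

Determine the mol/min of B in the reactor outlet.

A reacted = 0.251 × 785 = 197 mol/min; ν_A = −1, so ξ = 197/1 = 197 mol/min.
Outlet amounts (n = n₀ + ν ξ):
  A: 785 − 1(197) = 588
  B: 0 + 2(197) = 394.1

394 mol/min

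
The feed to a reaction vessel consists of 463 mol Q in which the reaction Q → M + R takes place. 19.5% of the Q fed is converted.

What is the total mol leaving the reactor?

Q reacted = 0.195 × 463 = 90.28 mol; ν_Q = −1, so ξ = 90.28/1 = 90.28 mol.
Outlet amounts (n = n₀ + ν ξ):
  Q: 463 − 1(90.28) = 372.7
  M: 0 + 1(90.28) = 90.28
  R: 0 + 1(90.28) = 90.28
Total out = 372.7 + 90.28 + 90.28 = 553.3 mol.

553 mol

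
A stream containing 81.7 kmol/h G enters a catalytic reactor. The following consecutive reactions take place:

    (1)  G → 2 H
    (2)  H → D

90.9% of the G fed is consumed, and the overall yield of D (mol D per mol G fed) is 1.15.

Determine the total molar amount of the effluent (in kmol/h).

Conversion of G: G consumed = 1ξ₁ = 0.909 × 81.7 → ξ₁ = 74.27 kmol/h.
Yield of D: 1ξ₂ / 81.7 = 1.15 → ξ₂ = 93.95 kmol/h.
Outlet amounts (n = n₀ + Σ ν·ξ):
  G: 81.7 − 1(74.27) = 7.435
  H: 0 + 2(74.27) − 1(93.95) = 54.58
  D: 0 + 1(93.95) = 93.95
Total out = 7.435 + 54.58 + 93.95 = 156 kmol/h.

156 kmol/h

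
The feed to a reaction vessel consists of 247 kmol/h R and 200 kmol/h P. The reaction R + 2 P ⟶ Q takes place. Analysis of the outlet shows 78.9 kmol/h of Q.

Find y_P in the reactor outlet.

For Q: n = n₀ + 1ξ → 78.9 = 0 + 1ξ, giving ξ = 78.9 kmol/h.
Outlet amounts (n = n₀ + ν ξ):
  R: 247 − 1(78.9) = 168.1
  P: 200 − 2(78.9) = 42.2
  Q: 0 + 1(78.9) = 78.9
Total out = 289.2 kmol/h; y_P = 42.2 / 289.2 = 0.1459.

0.146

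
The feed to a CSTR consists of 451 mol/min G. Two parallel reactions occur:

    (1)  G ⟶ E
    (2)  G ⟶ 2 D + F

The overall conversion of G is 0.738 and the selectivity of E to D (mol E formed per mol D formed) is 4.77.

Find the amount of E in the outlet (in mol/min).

301 mol/min

Conversion of G: G consumed = 0.738 × 451 = 332.8 mol/min = 1ξ₁ + 1ξ₂.
Selectivity: 1ξ₁ / (2ξ₂) = 4.77 → ξ₁ = 9.54 ξ₂.
Substitute: (1·9.54 + 1) ξ₂ = 332.8 → ξ₂ = 31.58 mol/min, ξ₁ = 301.3 mol/min.
Outlet amounts (n = n₀ + Σ ν·ξ):
  G: 451 − 1(301.3) − 1(31.58) = 118.2
  E: 0 + 1(301.3) = 301.3
  D: 0 + 2(31.58) = 63.16
  F: 0 + 1(31.58) = 31.58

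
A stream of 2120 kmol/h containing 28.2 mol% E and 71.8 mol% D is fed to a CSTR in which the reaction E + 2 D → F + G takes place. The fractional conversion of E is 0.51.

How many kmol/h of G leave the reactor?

305 kmol/h

E reacted = 0.51 × 597.8 = 304.9 kmol/h; ν_E = −1, so ξ = 304.9/1 = 304.9 kmol/h.
Outlet amounts (n = n₀ + ν ξ):
  E: 597.8 − 1(304.9) = 292.9
  D: 1522 − 2(304.9) = 912.4
  F: 0 + 1(304.9) = 304.9
  G: 0 + 1(304.9) = 304.9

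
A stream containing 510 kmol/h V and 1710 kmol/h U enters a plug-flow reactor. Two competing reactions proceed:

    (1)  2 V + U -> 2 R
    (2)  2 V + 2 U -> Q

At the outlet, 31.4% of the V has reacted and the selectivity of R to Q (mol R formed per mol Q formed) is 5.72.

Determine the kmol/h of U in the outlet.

1610 kmol/h

Conversion of V: V consumed = 0.314 × 510 = 160.1 kmol/h = 2ξ₁ + 2ξ₂.
Selectivity: 2ξ₁ / (1ξ₂) = 5.72 → ξ₁ = 2.86 ξ₂.
Substitute: (2·2.86 + 2) ξ₂ = 160.1 → ξ₂ = 20.74 kmol/h, ξ₁ = 59.33 kmol/h.
Outlet amounts (n = n₀ + Σ ν·ξ):
  V: 510 − 2(59.33) − 2(20.74) = 349.9
  U: 1710 − 1(59.33) − 2(20.74) = 1609
  R: 0 + 2(59.33) = 118.7
  Q: 0 + 1(20.74) = 20.74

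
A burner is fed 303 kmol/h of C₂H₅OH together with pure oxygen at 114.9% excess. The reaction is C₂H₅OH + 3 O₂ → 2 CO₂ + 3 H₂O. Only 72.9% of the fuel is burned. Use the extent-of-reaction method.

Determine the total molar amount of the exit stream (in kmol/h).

2480 kmol/h

Stoichiometric O₂ = 3 × 303 = 909 kmol/h; O₂ fed = 909 × 2.149 = 1953 kmol/h.
Fuel reacted = 0.729 × 303 → ξ = 220.9 kmol/h.
Outlet (n = n₀ + ν ξ):
  C₂H₅OH: 303 − 1(220.9) = 82.11
  O₂: 1953 − 3(220.9) = 1291
  CO₂: 0 + 2(220.9) = 441.8
  H₂O: 0 + 3(220.9) = 662.7
Total out = 82.11 + 1291 + 441.8 + 662.7 = 2477 kmol/h.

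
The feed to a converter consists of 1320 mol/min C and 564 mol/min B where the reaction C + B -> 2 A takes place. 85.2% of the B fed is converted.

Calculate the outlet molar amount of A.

961 mol/min

B reacted = 0.852 × 564 = 480.5 mol/min; ν_B = −1, so ξ = 480.5/1 = 480.5 mol/min.
Outlet amounts (n = n₀ + ν ξ):
  C: 1320 − 1(480.5) = 839.5
  B: 564 − 1(480.5) = 83.47
  A: 0 + 2(480.5) = 961.1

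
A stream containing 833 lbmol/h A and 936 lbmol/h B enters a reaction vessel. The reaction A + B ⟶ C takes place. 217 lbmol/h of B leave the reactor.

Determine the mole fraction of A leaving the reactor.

For B: n = n₀ − 1ξ → 217 = 936 − 1ξ, giving ξ = 719 lbmol/h.
Outlet amounts (n = n₀ + ν ξ):
  A: 833 − 1(719) = 114
  B: 936 − 1(719) = 217
  C: 0 + 1(719) = 719
Total out = 1050 lbmol/h; y_A = 114 / 1050 = 0.1086.

0.109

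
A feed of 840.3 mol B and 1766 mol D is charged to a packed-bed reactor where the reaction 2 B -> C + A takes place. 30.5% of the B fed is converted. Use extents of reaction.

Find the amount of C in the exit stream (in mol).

B reacted = 0.305 × 840.3 = 256.3 mol; ν_B = −2, so ξ = 256.3/2 = 128.1 mol.
Outlet amounts (n = n₀ + ν ξ):
  B: 840.3 − 2(128.1) = 584
  C: 0 + 1(128.1) = 128.1
  A: 0 + 1(128.1) = 128.1
  D: 1766 (inert)

128 mol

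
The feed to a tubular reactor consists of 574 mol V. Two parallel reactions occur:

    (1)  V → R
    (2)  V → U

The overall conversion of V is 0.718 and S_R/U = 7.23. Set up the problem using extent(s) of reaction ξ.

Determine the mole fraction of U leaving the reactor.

Conversion of V: V consumed = 0.718 × 574 = 412.1 mol = 1ξ₁ + 1ξ₂.
Selectivity: 1ξ₁ / (1ξ₂) = 7.23 → ξ₁ = 7.23 ξ₂.
Substitute: (1·7.23 + 1) ξ₂ = 412.1 → ξ₂ = 50.08 mol, ξ₁ = 362.1 mol.
Outlet amounts (n = n₀ + Σ ν·ξ):
  V: 574 − 1(362.1) − 1(50.08) = 161.9
  R: 0 + 1(362.1) = 362.1
  U: 0 + 1(50.08) = 50.08
Total out = 574 mol; y_U = 50.08 / 574 = 0.08724.

0.0872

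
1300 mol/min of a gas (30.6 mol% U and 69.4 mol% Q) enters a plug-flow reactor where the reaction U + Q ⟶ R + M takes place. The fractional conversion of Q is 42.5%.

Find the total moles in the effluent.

1300 mol/min

Q reacted = 0.425 × 902.2 = 383.4 mol/min; ν_Q = −1, so ξ = 383.4/1 = 383.4 mol/min.
Outlet amounts (n = n₀ + ν ξ):
  U: 397.8 − 1(383.4) = 14.36
  Q: 902.2 − 1(383.4) = 518.8
  R: 0 + 1(383.4) = 383.4
  M: 0 + 1(383.4) = 383.4
Total out = 14.36 + 518.8 + 383.4 + 383.4 = 1300 mol/min.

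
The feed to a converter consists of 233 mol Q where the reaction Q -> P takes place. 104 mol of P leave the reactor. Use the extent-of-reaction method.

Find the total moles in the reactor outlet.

233 mol

For P: n = n₀ + 1ξ → 104 = 0 + 1ξ, giving ξ = 104 mol.
Outlet amounts (n = n₀ + ν ξ):
  Q: 233 − 1(104) = 129
  P: 0 + 1(104) = 104
Total out = 129 + 104 = 233 mol.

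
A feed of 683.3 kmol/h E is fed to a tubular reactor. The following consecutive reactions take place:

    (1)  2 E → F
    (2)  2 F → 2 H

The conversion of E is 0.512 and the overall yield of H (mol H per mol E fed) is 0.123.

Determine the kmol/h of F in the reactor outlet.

Conversion of E: E consumed = 2ξ₁ = 0.512 × 683.3 → ξ₁ = 174.9 kmol/h.
Yield of H: 2ξ₂ / 683.3 = 0.123 → ξ₂ = 42.02 kmol/h.
Outlet amounts (n = n₀ + Σ ν·ξ):
  E: 683.3 − 2(174.9) = 333.5
  F: 0 + 1(174.9) − 2(42.02) = 90.88
  H: 0 + 2(42.02) = 84.05

90.9 kmol/h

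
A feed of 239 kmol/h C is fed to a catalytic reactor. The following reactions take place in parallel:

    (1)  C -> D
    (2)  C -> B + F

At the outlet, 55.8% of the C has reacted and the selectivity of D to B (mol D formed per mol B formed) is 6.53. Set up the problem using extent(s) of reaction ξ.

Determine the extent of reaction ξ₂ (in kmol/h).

ξ₂ = 17.7 kmol/h

Conversion of C: C consumed = 0.558 × 239 = 133.4 kmol/h = 1ξ₁ + 1ξ₂.
Selectivity: 1ξ₁ / (1ξ₂) = 6.53 → ξ₁ = 6.53 ξ₂.
Substitute: (1·6.53 + 1) ξ₂ = 133.4 → ξ₂ = 17.71 kmol/h, ξ₁ = 115.7 kmol/h.
Outlet amounts (n = n₀ + Σ ν·ξ):
  C: 239 − 1(115.7) − 1(17.71) = 105.6
  D: 0 + 1(115.7) = 115.7
  B: 0 + 1(17.71) = 17.71
  F: 0 + 1(17.71) = 17.71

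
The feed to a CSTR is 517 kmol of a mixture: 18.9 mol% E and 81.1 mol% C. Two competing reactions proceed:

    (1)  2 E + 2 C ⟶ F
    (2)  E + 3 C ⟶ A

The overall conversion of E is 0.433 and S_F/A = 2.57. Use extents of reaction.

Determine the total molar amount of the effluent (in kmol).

Conversion of E: E consumed = 0.433 × 97.71 = 42.31 kmol = 2ξ₁ + 1ξ₂.
Selectivity: 1ξ₁ / (1ξ₂) = 2.57 → ξ₁ = 2.57 ξ₂.
Substitute: (2·2.57 + 1) ξ₂ = 42.31 → ξ₂ = 6.891 kmol, ξ₁ = 17.71 kmol.
Outlet amounts (n = n₀ + Σ ν·ξ):
  E: 97.71 − 2(17.71) − 1(6.891) = 55.4
  C: 419.3 − 2(17.71) − 3(6.891) = 363.2
  F: 0 + 1(17.71) = 17.71
  A: 0 + 1(6.891) = 6.891
Total out = 55.4 + 363.2 + 17.71 + 6.891 = 443.2 kmol.

443 kmol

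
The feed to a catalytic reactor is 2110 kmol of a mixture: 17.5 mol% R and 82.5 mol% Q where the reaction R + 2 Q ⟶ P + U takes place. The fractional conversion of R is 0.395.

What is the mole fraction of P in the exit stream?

0.0743

R reacted = 0.395 × 369.2 = 145.9 kmol; ν_R = −1, so ξ = 145.9/1 = 145.9 kmol.
Outlet amounts (n = n₀ + ν ξ):
  R: 369.2 − 1(145.9) = 223.4
  Q: 1741 − 2(145.9) = 1449
  P: 0 + 1(145.9) = 145.9
  U: 0 + 1(145.9) = 145.9
Total out = 1964 kmol; y_P = 145.9 / 1964 = 0.07426.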